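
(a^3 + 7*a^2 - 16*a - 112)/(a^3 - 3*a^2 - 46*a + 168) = (a + 4)/(a - 6)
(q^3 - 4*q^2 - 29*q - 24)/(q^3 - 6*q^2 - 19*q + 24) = (q + 1)/(q - 1)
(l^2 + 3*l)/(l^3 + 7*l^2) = (l + 3)/(l*(l + 7))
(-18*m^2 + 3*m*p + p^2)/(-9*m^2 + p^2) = (6*m + p)/(3*m + p)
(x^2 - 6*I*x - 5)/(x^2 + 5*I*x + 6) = (x - 5*I)/(x + 6*I)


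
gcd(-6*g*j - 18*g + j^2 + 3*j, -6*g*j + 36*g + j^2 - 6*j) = 6*g - j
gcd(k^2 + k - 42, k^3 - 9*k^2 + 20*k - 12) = k - 6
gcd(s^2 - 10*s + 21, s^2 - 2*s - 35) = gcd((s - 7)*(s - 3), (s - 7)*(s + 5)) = s - 7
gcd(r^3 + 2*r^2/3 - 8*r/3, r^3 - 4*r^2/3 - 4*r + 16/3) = r^2 + 2*r/3 - 8/3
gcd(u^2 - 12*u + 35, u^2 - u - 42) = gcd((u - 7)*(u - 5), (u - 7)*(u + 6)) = u - 7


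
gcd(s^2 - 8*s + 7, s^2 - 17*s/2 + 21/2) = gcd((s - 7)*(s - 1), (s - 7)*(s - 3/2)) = s - 7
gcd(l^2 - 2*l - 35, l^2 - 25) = l + 5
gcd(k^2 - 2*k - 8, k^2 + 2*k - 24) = k - 4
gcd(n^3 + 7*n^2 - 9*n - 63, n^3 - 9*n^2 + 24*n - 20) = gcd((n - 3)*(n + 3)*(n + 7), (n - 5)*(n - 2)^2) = 1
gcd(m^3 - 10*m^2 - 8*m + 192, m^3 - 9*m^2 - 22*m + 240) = m^2 - 14*m + 48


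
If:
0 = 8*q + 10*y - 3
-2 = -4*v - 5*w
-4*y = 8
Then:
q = 23/8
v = 1/2 - 5*w/4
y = -2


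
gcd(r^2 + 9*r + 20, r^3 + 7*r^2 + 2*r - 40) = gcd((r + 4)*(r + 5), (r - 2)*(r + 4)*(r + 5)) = r^2 + 9*r + 20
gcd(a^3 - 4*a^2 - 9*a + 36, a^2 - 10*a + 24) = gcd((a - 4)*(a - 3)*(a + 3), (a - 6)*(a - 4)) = a - 4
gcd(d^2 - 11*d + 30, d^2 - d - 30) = d - 6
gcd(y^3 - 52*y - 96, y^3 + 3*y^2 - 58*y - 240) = y^2 - 2*y - 48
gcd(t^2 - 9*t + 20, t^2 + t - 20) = t - 4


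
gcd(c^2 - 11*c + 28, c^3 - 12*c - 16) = c - 4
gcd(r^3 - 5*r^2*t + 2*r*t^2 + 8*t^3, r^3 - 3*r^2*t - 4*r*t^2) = r^2 - 3*r*t - 4*t^2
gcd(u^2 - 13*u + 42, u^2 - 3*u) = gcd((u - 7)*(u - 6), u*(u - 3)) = 1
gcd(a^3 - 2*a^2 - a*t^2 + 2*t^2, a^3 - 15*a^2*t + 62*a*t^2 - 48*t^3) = -a + t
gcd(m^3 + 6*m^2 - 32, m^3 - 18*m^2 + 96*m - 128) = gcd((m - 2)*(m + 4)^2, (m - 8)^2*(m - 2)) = m - 2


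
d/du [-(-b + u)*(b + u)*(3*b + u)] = b^2 - 6*b*u - 3*u^2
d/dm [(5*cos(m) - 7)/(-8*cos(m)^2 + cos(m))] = (-40*sin(m) - 7*sin(m)/cos(m)^2 + 112*tan(m))/(8*cos(m) - 1)^2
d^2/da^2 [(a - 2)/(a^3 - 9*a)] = 6*(a*(a^2 - 9)*(-a^2 - a*(a - 2) + 3) + 3*(a - 2)*(a^2 - 3)^2)/(a^3*(a^2 - 9)^3)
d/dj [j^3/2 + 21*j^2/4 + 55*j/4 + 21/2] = 3*j^2/2 + 21*j/2 + 55/4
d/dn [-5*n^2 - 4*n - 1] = -10*n - 4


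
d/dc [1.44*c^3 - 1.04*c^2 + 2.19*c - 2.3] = 4.32*c^2 - 2.08*c + 2.19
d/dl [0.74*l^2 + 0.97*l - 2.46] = 1.48*l + 0.97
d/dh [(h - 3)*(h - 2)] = 2*h - 5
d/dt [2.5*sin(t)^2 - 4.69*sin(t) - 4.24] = (5.0*sin(t) - 4.69)*cos(t)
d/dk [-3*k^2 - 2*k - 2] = -6*k - 2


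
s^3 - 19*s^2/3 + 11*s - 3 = (s - 3)^2*(s - 1/3)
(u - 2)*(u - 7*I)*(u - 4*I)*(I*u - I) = I*u^4 + 11*u^3 - 3*I*u^3 - 33*u^2 - 26*I*u^2 + 22*u + 84*I*u - 56*I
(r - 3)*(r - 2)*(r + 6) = r^3 + r^2 - 24*r + 36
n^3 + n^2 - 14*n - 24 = (n - 4)*(n + 2)*(n + 3)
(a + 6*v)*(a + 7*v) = a^2 + 13*a*v + 42*v^2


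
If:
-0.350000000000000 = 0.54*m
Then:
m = -0.65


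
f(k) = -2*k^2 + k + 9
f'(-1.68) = 7.72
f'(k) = 1 - 4*k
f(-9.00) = -162.00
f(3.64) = -13.86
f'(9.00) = -35.00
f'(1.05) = -3.20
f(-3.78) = -23.36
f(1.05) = 7.84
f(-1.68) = 1.68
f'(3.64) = -13.56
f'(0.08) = 0.68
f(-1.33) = 4.13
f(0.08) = 9.07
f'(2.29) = -8.16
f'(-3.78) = 16.12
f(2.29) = 0.80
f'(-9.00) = 37.00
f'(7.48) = -28.92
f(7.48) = -95.42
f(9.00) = -144.00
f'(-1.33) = 6.32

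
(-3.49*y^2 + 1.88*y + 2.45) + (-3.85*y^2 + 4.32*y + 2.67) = -7.34*y^2 + 6.2*y + 5.12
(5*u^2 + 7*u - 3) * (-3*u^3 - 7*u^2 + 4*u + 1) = -15*u^5 - 56*u^4 - 20*u^3 + 54*u^2 - 5*u - 3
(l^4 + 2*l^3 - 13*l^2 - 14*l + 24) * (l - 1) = l^5 + l^4 - 15*l^3 - l^2 + 38*l - 24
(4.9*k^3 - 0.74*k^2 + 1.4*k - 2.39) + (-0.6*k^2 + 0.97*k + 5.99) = 4.9*k^3 - 1.34*k^2 + 2.37*k + 3.6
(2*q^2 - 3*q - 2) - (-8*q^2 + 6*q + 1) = 10*q^2 - 9*q - 3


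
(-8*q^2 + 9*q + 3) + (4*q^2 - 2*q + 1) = -4*q^2 + 7*q + 4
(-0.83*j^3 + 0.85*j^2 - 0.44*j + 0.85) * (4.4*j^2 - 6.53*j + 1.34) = -3.652*j^5 + 9.1599*j^4 - 8.5987*j^3 + 7.7522*j^2 - 6.1401*j + 1.139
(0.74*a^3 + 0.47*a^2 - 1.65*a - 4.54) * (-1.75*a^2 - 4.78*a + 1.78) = -1.295*a^5 - 4.3597*a^4 + 1.9581*a^3 + 16.6686*a^2 + 18.7642*a - 8.0812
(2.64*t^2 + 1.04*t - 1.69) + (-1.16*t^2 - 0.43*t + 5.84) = 1.48*t^2 + 0.61*t + 4.15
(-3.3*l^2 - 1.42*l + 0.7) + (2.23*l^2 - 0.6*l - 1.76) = -1.07*l^2 - 2.02*l - 1.06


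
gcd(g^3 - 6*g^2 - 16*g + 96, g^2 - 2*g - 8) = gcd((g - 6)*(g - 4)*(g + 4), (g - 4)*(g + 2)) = g - 4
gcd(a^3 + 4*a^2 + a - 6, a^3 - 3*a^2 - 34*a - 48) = a^2 + 5*a + 6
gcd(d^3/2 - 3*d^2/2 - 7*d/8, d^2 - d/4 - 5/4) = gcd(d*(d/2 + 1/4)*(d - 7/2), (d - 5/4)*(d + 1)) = 1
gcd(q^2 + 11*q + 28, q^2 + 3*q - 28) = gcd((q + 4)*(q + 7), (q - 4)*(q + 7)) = q + 7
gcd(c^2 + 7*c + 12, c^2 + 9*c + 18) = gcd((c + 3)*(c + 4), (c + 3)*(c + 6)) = c + 3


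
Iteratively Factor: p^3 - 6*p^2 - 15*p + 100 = (p - 5)*(p^2 - p - 20) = (p - 5)*(p + 4)*(p - 5)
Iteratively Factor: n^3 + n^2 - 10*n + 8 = (n + 4)*(n^2 - 3*n + 2) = (n - 2)*(n + 4)*(n - 1)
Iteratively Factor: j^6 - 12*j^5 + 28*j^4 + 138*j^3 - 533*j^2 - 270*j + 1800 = (j + 2)*(j^5 - 14*j^4 + 56*j^3 + 26*j^2 - 585*j + 900) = (j - 3)*(j + 2)*(j^4 - 11*j^3 + 23*j^2 + 95*j - 300) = (j - 5)*(j - 3)*(j + 2)*(j^3 - 6*j^2 - 7*j + 60) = (j - 5)*(j - 3)*(j + 2)*(j + 3)*(j^2 - 9*j + 20) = (j - 5)*(j - 4)*(j - 3)*(j + 2)*(j + 3)*(j - 5)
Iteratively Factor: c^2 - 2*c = (c)*(c - 2)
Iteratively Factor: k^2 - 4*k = (k)*(k - 4)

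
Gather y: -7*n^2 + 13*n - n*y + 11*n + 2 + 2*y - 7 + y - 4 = -7*n^2 + 24*n + y*(3 - n) - 9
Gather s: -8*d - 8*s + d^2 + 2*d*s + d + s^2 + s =d^2 - 7*d + s^2 + s*(2*d - 7)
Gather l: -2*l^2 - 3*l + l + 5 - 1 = -2*l^2 - 2*l + 4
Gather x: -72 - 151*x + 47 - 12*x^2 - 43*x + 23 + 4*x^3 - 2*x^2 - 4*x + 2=4*x^3 - 14*x^2 - 198*x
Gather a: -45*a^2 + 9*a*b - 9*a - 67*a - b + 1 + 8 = -45*a^2 + a*(9*b - 76) - b + 9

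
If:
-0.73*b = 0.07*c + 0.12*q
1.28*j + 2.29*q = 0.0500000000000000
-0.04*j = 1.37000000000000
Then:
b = -0.0958904109589041*c - 3.1505652928157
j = -34.25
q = 19.17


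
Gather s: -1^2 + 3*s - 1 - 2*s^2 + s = -2*s^2 + 4*s - 2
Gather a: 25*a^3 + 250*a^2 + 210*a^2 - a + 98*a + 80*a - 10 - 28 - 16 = 25*a^3 + 460*a^2 + 177*a - 54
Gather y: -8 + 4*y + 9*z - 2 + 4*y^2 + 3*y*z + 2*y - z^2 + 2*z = 4*y^2 + y*(3*z + 6) - z^2 + 11*z - 10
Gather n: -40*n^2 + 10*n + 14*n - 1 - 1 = -40*n^2 + 24*n - 2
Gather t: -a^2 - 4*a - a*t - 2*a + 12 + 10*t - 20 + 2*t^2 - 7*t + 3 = -a^2 - 6*a + 2*t^2 + t*(3 - a) - 5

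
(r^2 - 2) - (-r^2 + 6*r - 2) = 2*r^2 - 6*r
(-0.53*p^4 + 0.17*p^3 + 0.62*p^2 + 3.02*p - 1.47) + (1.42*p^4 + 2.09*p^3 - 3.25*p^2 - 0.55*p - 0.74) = 0.89*p^4 + 2.26*p^3 - 2.63*p^2 + 2.47*p - 2.21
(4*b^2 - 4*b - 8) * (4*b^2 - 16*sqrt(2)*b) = 16*b^4 - 64*sqrt(2)*b^3 - 16*b^3 - 32*b^2 + 64*sqrt(2)*b^2 + 128*sqrt(2)*b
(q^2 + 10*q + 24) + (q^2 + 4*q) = 2*q^2 + 14*q + 24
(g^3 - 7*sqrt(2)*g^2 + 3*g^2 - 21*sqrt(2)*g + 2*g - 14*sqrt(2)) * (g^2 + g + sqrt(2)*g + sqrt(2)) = g^5 - 6*sqrt(2)*g^4 + 4*g^4 - 24*sqrt(2)*g^3 - 9*g^3 - 54*g^2 - 30*sqrt(2)*g^2 - 70*g - 12*sqrt(2)*g - 28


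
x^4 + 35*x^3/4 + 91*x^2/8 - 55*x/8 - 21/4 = (x - 3/4)*(x + 1/2)*(x + 2)*(x + 7)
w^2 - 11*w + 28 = (w - 7)*(w - 4)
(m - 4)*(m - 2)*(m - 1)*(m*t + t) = m^4*t - 6*m^3*t + 7*m^2*t + 6*m*t - 8*t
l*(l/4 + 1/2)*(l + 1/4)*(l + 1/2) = l^4/4 + 11*l^3/16 + 13*l^2/32 + l/16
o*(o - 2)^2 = o^3 - 4*o^2 + 4*o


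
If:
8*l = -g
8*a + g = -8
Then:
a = l - 1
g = -8*l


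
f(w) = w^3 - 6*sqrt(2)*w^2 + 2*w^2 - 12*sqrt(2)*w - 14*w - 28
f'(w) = 3*w^2 - 12*sqrt(2)*w + 4*w - 12*sqrt(2) - 14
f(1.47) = -84.36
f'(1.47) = -43.55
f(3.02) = -153.14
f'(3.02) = -42.78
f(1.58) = -89.18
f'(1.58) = -43.97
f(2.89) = -147.53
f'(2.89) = -43.40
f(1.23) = -74.04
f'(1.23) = -42.39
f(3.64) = -178.43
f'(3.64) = -38.43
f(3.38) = -168.16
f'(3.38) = -40.54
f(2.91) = -148.40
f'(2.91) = -43.31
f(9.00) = -103.04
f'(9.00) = 95.29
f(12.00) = 394.47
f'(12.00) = 245.38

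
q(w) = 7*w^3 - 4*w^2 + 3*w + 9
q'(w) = 21*w^2 - 8*w + 3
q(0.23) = 9.56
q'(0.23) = 2.27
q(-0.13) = 8.53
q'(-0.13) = 4.39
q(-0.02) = 8.94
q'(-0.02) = 3.17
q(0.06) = 9.17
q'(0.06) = 2.60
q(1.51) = 28.51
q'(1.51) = 38.80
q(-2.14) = -84.34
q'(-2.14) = 116.29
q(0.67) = 11.32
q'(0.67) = 7.07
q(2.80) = 139.70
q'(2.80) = 145.24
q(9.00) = 4815.00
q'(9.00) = 1632.00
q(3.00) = 171.00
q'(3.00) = 168.00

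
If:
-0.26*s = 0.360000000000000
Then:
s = -1.38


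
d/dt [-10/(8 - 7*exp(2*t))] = -140*exp(2*t)/(7*exp(2*t) - 8)^2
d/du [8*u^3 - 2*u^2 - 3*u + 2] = 24*u^2 - 4*u - 3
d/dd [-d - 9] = -1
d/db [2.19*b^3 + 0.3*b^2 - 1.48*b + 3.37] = 6.57*b^2 + 0.6*b - 1.48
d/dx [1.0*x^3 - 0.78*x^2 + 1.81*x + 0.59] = 3.0*x^2 - 1.56*x + 1.81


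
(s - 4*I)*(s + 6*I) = s^2 + 2*I*s + 24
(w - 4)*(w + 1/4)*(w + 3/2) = w^3 - 9*w^2/4 - 53*w/8 - 3/2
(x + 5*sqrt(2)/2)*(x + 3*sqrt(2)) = x^2 + 11*sqrt(2)*x/2 + 15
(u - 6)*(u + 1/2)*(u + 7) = u^3 + 3*u^2/2 - 83*u/2 - 21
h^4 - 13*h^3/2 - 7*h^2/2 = h^2*(h - 7)*(h + 1/2)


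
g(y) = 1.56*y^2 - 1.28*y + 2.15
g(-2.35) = 13.77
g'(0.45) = 0.12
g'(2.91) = 7.80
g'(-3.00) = -10.64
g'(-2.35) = -8.61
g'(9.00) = 26.80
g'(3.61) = 9.98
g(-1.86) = 9.93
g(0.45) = 1.89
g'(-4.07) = -13.98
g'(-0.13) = -1.69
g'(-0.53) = -2.93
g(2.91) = 11.64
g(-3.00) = 20.03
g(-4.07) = 33.20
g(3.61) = 17.86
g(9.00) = 116.99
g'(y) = 3.12*y - 1.28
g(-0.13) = 2.34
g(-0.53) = 3.27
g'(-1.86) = -7.08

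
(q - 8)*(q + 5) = q^2 - 3*q - 40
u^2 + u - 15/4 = (u - 3/2)*(u + 5/2)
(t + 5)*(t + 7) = t^2 + 12*t + 35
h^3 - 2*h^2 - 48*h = h*(h - 8)*(h + 6)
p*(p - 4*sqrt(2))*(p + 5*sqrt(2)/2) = p^3 - 3*sqrt(2)*p^2/2 - 20*p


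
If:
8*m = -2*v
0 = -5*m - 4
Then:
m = -4/5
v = 16/5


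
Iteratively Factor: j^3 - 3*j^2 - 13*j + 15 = (j - 1)*(j^2 - 2*j - 15) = (j - 5)*(j - 1)*(j + 3)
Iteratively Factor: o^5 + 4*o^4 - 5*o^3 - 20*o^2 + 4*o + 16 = (o - 1)*(o^4 + 5*o^3 - 20*o - 16) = (o - 1)*(o + 4)*(o^3 + o^2 - 4*o - 4) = (o - 1)*(o + 1)*(o + 4)*(o^2 - 4) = (o - 2)*(o - 1)*(o + 1)*(o + 4)*(o + 2)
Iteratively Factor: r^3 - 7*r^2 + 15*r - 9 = (r - 3)*(r^2 - 4*r + 3) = (r - 3)^2*(r - 1)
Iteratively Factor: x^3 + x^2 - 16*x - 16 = (x + 1)*(x^2 - 16) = (x - 4)*(x + 1)*(x + 4)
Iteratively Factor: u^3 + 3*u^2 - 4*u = (u - 1)*(u^2 + 4*u) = u*(u - 1)*(u + 4)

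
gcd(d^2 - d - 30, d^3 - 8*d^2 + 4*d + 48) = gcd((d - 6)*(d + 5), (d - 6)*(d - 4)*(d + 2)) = d - 6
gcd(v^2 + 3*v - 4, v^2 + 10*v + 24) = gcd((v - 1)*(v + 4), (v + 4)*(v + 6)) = v + 4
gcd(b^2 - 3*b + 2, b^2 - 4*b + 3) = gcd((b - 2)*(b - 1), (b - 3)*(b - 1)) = b - 1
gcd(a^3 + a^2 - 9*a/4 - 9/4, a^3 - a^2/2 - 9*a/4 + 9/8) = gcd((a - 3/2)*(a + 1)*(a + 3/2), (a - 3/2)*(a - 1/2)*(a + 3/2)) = a^2 - 9/4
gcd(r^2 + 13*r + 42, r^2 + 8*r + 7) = r + 7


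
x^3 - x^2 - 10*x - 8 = (x - 4)*(x + 1)*(x + 2)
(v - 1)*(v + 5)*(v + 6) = v^3 + 10*v^2 + 19*v - 30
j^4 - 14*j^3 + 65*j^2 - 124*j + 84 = (j - 7)*(j - 3)*(j - 2)^2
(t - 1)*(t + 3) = t^2 + 2*t - 3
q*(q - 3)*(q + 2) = q^3 - q^2 - 6*q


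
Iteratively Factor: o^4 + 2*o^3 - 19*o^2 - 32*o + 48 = (o + 3)*(o^3 - o^2 - 16*o + 16) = (o - 1)*(o + 3)*(o^2 - 16) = (o - 4)*(o - 1)*(o + 3)*(o + 4)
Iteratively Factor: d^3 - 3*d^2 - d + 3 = (d - 1)*(d^2 - 2*d - 3) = (d - 1)*(d + 1)*(d - 3)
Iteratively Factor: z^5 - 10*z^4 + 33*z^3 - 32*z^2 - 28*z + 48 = (z - 4)*(z^4 - 6*z^3 + 9*z^2 + 4*z - 12) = (z - 4)*(z - 2)*(z^3 - 4*z^2 + z + 6) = (z - 4)*(z - 3)*(z - 2)*(z^2 - z - 2) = (z - 4)*(z - 3)*(z - 2)^2*(z + 1)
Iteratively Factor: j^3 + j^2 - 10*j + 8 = (j - 2)*(j^2 + 3*j - 4) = (j - 2)*(j + 4)*(j - 1)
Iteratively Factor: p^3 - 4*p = (p + 2)*(p^2 - 2*p) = (p - 2)*(p + 2)*(p)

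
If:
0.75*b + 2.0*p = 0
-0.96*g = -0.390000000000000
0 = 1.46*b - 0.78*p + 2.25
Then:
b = -1.28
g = 0.41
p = 0.48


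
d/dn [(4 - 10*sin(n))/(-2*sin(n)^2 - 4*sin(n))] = (-5*cos(n) + 4/tan(n) + 4*cos(n)/sin(n)^2)/(sin(n) + 2)^2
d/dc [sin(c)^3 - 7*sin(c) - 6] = (3*sin(c)^2 - 7)*cos(c)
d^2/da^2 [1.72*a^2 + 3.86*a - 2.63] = 3.44000000000000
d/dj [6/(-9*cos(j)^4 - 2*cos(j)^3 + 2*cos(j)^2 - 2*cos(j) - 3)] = 12*(-18*cos(j)^3 - 3*cos(j)^2 + 2*cos(j) - 1)*sin(j)/(9*cos(j)^4 + 2*cos(j)^3 - 2*cos(j)^2 + 2*cos(j) + 3)^2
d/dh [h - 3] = 1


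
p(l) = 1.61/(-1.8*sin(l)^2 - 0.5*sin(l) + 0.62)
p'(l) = 1.61*(3.6*sin(l)*cos(l) + 0.5*cos(l))/(-1.8*sin(l)^2 - 0.5*sin(l) + 0.62)^2 = (5.796*sin(l) + 0.805)*cos(l)/(1.8*sin(l)^2 + 0.5*sin(l) - 0.62)^2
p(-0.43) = 3.12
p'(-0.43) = -5.51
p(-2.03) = -4.26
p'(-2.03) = 13.61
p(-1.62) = -2.38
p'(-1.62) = 0.54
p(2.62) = -21.18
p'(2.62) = -554.23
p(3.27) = 2.46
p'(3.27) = -0.15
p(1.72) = -0.98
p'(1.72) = -0.36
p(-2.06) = -4.72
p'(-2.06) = 17.41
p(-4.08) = -1.69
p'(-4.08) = -3.56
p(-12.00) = -9.67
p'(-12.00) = 119.13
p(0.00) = 2.60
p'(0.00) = 2.09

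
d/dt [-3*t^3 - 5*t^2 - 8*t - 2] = -9*t^2 - 10*t - 8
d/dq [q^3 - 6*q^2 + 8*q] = 3*q^2 - 12*q + 8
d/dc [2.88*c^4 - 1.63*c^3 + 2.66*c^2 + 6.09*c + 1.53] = 11.52*c^3 - 4.89*c^2 + 5.32*c + 6.09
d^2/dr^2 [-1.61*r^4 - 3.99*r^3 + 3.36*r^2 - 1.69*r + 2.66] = -19.32*r^2 - 23.94*r + 6.72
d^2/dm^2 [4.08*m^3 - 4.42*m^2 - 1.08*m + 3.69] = 24.48*m - 8.84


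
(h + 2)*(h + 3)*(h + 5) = h^3 + 10*h^2 + 31*h + 30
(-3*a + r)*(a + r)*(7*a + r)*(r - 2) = -21*a^3*r + 42*a^3 - 17*a^2*r^2 + 34*a^2*r + 5*a*r^3 - 10*a*r^2 + r^4 - 2*r^3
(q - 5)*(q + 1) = q^2 - 4*q - 5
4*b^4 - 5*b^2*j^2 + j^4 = (-2*b + j)*(-b + j)*(b + j)*(2*b + j)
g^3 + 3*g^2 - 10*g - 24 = (g - 3)*(g + 2)*(g + 4)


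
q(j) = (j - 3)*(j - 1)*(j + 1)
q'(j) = (j - 3)*(j - 1) + (j - 3)*(j + 1) + (j - 1)*(j + 1)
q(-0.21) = 3.07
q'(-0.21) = 0.39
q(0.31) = 2.43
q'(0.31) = -2.57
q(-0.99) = 0.08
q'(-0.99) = 7.88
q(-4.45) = -140.08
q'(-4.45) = 85.11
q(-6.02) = -317.87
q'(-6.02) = 143.84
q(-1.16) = -1.44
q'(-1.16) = 10.00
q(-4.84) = -175.82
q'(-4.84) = 98.32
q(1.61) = -2.21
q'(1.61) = -2.88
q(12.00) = 1287.00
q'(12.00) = 359.00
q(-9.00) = -960.00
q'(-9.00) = 296.00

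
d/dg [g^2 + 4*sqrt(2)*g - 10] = 2*g + 4*sqrt(2)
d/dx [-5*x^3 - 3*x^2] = 3*x*(-5*x - 2)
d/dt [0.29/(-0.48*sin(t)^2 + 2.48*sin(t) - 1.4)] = (0.2784*sin(t) - 0.7192)*cos(t)/(0.48*sin(t)^2 - 2.48*sin(t) + 1.4)^2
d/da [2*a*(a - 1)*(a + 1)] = 6*a^2 - 2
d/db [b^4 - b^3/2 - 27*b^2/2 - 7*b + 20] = 4*b^3 - 3*b^2/2 - 27*b - 7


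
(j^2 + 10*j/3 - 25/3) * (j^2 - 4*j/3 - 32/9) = j^4 + 2*j^3 - 49*j^2/3 - 20*j/27 + 800/27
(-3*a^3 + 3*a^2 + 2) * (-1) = 3*a^3 - 3*a^2 - 2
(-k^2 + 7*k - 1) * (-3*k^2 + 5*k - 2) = 3*k^4 - 26*k^3 + 40*k^2 - 19*k + 2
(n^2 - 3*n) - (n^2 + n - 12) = 12 - 4*n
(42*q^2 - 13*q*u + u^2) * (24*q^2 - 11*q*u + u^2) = 1008*q^4 - 774*q^3*u + 209*q^2*u^2 - 24*q*u^3 + u^4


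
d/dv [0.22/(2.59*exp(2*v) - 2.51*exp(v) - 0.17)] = (0.5522 - 1.1396*exp(v))*exp(v)/(-2.59*exp(2*v) + 2.51*exp(v) + 0.17)^2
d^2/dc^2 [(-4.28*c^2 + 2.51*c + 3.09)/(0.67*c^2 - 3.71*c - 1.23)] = (-19.024114*c^3 - 12.840282*c^2 - 33.673932*c + 54.296886)/(0.300763*c^6 - 4.996257*c^5 + 26.0094*c^4 - 32.720345*c^3 - 47.7486*c^2 - 16.838577*c - 1.860867)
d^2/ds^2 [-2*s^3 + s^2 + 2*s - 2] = 2 - 12*s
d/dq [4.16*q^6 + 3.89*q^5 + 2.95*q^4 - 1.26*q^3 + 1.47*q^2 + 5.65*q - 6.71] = 24.96*q^5 + 19.45*q^4 + 11.8*q^3 - 3.78*q^2 + 2.94*q + 5.65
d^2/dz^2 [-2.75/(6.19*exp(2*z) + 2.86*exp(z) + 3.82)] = (-2.75*(12.38*exp(z) + 2.86)*(24.76*exp(z) + 5.72)*exp(z) + (68.09*exp(z) + 7.865)*(6.19*exp(2*z) + 2.86*exp(z) + 3.82))*exp(z)/(6.19*exp(2*z) + 2.86*exp(z) + 3.82)^3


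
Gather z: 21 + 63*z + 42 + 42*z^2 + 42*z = 42*z^2 + 105*z + 63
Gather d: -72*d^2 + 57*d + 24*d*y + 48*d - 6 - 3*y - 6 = -72*d^2 + d*(24*y + 105) - 3*y - 12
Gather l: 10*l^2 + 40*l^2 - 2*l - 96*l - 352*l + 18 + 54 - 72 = 50*l^2 - 450*l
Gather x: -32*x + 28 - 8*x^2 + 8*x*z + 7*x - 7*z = -8*x^2 + x*(8*z - 25) - 7*z + 28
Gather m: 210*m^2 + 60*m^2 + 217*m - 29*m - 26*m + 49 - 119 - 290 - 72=270*m^2 + 162*m - 432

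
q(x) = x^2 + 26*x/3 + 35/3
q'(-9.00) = -9.33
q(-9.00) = 14.67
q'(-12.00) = -15.33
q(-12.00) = 51.67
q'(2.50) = 13.67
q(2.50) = 39.58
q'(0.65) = 9.97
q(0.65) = 17.72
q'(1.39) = 11.45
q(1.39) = 25.65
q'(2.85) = 14.37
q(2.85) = 44.49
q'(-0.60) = 7.47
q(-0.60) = 6.83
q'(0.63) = 9.93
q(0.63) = 17.52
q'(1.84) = 12.35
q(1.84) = 31.00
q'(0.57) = 9.81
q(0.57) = 16.93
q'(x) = 2*x + 26/3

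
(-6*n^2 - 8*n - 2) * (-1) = 6*n^2 + 8*n + 2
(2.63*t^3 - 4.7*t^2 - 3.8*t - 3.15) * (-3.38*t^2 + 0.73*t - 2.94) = -8.8894*t^5 + 17.8059*t^4 + 1.6808*t^3 + 21.691*t^2 + 8.8725*t + 9.261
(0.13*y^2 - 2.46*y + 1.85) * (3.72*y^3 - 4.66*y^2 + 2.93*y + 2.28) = 0.4836*y^5 - 9.757*y^4 + 18.7265*y^3 - 15.5324*y^2 - 0.188299999999999*y + 4.218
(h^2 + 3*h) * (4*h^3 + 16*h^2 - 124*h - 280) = 4*h^5 + 28*h^4 - 76*h^3 - 652*h^2 - 840*h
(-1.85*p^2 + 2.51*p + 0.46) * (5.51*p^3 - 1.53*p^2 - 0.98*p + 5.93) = -10.1935*p^5 + 16.6606*p^4 + 0.507300000000001*p^3 - 14.1341*p^2 + 14.4335*p + 2.7278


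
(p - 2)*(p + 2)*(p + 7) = p^3 + 7*p^2 - 4*p - 28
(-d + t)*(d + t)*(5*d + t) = -5*d^3 - d^2*t + 5*d*t^2 + t^3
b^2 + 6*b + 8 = (b + 2)*(b + 4)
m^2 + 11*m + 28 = (m + 4)*(m + 7)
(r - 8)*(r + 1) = r^2 - 7*r - 8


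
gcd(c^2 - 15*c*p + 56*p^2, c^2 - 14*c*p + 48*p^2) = -c + 8*p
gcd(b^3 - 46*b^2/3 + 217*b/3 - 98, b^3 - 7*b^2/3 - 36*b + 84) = b^2 - 25*b/3 + 14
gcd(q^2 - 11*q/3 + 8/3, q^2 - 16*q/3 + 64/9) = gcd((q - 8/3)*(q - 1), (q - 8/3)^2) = q - 8/3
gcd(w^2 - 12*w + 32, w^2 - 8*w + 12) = 1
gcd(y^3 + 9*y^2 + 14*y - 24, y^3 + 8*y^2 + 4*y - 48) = y^2 + 10*y + 24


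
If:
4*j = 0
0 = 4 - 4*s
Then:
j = 0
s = 1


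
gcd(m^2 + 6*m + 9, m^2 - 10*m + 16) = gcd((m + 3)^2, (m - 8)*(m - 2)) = 1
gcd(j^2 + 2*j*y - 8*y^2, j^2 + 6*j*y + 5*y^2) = 1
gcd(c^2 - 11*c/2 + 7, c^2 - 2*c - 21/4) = c - 7/2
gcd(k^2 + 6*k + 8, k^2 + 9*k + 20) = k + 4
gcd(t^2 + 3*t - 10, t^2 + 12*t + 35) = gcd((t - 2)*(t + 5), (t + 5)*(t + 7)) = t + 5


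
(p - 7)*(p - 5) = p^2 - 12*p + 35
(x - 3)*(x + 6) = x^2 + 3*x - 18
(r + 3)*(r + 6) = r^2 + 9*r + 18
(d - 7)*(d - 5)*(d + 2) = d^3 - 10*d^2 + 11*d + 70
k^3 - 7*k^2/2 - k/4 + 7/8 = (k - 7/2)*(k - 1/2)*(k + 1/2)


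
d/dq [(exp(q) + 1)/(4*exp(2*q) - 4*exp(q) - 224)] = (-(exp(q) + 1)*(2*exp(q) - 1) + exp(2*q) - exp(q) - 56)*exp(q)/(4*(-exp(2*q) + exp(q) + 56)^2)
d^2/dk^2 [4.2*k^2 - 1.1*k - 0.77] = 8.40000000000000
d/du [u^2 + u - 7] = 2*u + 1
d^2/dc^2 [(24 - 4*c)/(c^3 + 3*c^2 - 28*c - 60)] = 8*(-(c - 6)*(3*c^2 + 6*c - 28)^2 + (3*c^2 + 6*c + 3*(c - 6)*(c + 1) - 28)*(c^3 + 3*c^2 - 28*c - 60))/(c^3 + 3*c^2 - 28*c - 60)^3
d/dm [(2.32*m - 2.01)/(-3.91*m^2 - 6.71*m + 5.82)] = (9.0712*m^2 - 15.7182*m + 0.0153000000000016)/(15.2881*m^4 + 52.4722*m^3 - 0.48830000000001*m^2 - 78.1044*m + 33.8724)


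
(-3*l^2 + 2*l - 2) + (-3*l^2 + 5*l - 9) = -6*l^2 + 7*l - 11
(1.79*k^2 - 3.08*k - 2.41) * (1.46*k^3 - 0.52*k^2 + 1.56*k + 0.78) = 2.6134*k^5 - 5.4276*k^4 + 0.8754*k^3 - 2.1554*k^2 - 6.162*k - 1.8798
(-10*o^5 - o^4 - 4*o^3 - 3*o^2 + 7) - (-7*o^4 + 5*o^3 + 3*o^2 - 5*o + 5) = -10*o^5 + 6*o^4 - 9*o^3 - 6*o^2 + 5*o + 2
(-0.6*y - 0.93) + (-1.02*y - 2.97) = -1.62*y - 3.9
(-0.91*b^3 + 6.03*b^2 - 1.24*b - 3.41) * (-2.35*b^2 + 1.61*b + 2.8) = 2.1385*b^5 - 15.6356*b^4 + 10.0743*b^3 + 22.9011*b^2 - 8.9621*b - 9.548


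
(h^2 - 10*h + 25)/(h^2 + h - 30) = (h - 5)/(h + 6)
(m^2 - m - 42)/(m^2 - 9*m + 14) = (m + 6)/(m - 2)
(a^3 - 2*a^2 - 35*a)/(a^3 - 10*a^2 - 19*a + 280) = a/(a - 8)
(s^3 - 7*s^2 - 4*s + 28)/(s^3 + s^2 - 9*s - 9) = (s^3 - 7*s^2 - 4*s + 28)/(s^3 + s^2 - 9*s - 9)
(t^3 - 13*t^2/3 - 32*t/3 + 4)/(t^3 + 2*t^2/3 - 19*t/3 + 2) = (t^2 - 4*t - 12)/(t^2 + t - 6)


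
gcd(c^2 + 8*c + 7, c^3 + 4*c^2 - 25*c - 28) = c^2 + 8*c + 7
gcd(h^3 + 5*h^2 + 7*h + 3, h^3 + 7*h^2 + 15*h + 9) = h^2 + 4*h + 3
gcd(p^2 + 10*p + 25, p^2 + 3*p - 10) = p + 5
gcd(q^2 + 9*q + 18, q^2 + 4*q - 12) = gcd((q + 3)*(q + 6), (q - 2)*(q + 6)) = q + 6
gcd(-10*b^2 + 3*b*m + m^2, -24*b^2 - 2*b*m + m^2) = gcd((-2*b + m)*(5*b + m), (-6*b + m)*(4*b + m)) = 1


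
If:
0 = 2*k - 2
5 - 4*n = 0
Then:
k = 1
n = 5/4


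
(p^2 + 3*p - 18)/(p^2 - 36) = (p - 3)/(p - 6)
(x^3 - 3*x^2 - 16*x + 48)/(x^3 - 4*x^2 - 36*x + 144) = (x^2 + x - 12)/(x^2 - 36)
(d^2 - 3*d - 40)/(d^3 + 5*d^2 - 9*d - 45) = (d - 8)/(d^2 - 9)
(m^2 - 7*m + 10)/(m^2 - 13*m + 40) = (m - 2)/(m - 8)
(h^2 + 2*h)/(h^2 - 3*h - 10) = h/(h - 5)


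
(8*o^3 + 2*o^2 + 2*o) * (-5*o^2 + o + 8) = -40*o^5 - 2*o^4 + 56*o^3 + 18*o^2 + 16*o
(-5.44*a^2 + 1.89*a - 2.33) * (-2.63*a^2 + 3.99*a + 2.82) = 14.3072*a^4 - 26.6763*a^3 - 1.6718*a^2 - 3.9669*a - 6.5706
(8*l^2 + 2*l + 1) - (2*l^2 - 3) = 6*l^2 + 2*l + 4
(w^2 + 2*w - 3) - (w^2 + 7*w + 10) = -5*w - 13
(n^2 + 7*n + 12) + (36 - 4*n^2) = -3*n^2 + 7*n + 48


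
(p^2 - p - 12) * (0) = 0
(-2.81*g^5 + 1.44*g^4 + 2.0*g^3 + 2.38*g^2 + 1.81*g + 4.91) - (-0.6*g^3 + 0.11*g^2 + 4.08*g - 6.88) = -2.81*g^5 + 1.44*g^4 + 2.6*g^3 + 2.27*g^2 - 2.27*g + 11.79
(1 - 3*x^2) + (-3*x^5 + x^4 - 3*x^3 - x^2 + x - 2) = -3*x^5 + x^4 - 3*x^3 - 4*x^2 + x - 1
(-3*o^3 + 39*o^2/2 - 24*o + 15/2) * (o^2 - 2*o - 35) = -3*o^5 + 51*o^4/2 + 42*o^3 - 627*o^2 + 825*o - 525/2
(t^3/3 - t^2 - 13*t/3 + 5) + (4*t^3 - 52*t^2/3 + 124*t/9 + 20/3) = 13*t^3/3 - 55*t^2/3 + 85*t/9 + 35/3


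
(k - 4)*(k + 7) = k^2 + 3*k - 28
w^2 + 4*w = w*(w + 4)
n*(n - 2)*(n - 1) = n^3 - 3*n^2 + 2*n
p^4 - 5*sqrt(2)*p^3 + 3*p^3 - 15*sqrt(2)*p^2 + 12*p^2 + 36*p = p*(p + 3)*(p - 3*sqrt(2))*(p - 2*sqrt(2))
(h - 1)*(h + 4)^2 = h^3 + 7*h^2 + 8*h - 16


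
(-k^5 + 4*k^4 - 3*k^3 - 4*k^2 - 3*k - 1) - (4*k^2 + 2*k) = -k^5 + 4*k^4 - 3*k^3 - 8*k^2 - 5*k - 1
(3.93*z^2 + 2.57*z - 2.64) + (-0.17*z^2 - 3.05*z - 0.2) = 3.76*z^2 - 0.48*z - 2.84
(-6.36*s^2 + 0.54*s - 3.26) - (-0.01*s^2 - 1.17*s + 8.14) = -6.35*s^2 + 1.71*s - 11.4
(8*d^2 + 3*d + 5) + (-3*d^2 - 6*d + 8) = 5*d^2 - 3*d + 13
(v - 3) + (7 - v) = 4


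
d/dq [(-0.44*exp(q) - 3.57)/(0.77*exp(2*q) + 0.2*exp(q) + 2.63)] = (0.3388*exp(2*q) + 5.4978*exp(q) - 0.4432)*exp(q)/(0.5929*exp(4*q) + 0.308*exp(3*q) + 4.0902*exp(2*q) + 1.052*exp(q) + 6.9169)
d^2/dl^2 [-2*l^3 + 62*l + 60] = -12*l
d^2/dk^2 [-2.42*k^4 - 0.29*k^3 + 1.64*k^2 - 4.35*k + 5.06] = -29.04*k^2 - 1.74*k + 3.28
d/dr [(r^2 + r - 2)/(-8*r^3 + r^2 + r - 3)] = ((-2*r - 1)*(8*r^3 - r^2 - r + 3) - (-24*r^2 + 2*r + 1)*(r^2 + r - 2))/(8*r^3 - r^2 - r + 3)^2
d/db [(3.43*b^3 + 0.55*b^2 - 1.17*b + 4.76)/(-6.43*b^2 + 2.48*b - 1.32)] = (-22.0549*b^4 + 17.0128*b^3 - 19.7419*b^2 + 59.7616*b - 10.2604)/(41.3449*b^4 - 31.8928*b^3 + 23.1256*b^2 - 6.5472*b + 1.7424)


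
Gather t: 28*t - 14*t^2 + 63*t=-14*t^2 + 91*t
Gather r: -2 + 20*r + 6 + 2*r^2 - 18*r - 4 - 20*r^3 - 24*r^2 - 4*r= -20*r^3 - 22*r^2 - 2*r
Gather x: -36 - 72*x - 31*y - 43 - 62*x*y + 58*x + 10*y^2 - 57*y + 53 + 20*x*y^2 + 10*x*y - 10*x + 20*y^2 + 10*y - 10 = x*(20*y^2 - 52*y - 24) + 30*y^2 - 78*y - 36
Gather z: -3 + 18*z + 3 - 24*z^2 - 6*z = -24*z^2 + 12*z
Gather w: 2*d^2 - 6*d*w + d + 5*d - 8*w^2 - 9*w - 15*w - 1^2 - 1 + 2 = 2*d^2 + 6*d - 8*w^2 + w*(-6*d - 24)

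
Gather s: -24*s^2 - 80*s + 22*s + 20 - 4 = -24*s^2 - 58*s + 16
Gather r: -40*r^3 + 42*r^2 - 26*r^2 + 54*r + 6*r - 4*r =-40*r^3 + 16*r^2 + 56*r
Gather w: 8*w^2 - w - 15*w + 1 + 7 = 8*w^2 - 16*w + 8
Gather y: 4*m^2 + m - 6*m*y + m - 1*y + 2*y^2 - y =4*m^2 + 2*m + 2*y^2 + y*(-6*m - 2)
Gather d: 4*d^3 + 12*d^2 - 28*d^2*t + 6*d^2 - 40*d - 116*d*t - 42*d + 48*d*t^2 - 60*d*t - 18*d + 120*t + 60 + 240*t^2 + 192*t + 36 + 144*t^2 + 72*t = 4*d^3 + d^2*(18 - 28*t) + d*(48*t^2 - 176*t - 100) + 384*t^2 + 384*t + 96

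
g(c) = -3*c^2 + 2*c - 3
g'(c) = 2 - 6*c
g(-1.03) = -8.24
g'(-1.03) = 8.18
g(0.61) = -2.90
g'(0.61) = -1.66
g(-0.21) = -3.55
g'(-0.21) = 3.26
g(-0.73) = -6.06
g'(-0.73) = 6.38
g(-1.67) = -14.71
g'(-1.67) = 12.02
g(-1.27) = -10.38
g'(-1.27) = 9.62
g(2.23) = -13.46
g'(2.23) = -11.38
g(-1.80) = -16.32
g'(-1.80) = 12.80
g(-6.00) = -123.00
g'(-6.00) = 38.00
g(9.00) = -228.00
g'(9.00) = -52.00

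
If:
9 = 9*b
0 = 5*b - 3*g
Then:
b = 1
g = 5/3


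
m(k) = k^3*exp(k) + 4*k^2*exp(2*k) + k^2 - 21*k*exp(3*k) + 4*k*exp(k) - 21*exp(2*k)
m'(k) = k^3*exp(k) + 8*k^2*exp(2*k) + 3*k^2*exp(k) - 63*k*exp(3*k) + 8*k*exp(2*k) + 4*k*exp(k) + 2*k - 21*exp(3*k) - 42*exp(2*k) + 4*exp(k)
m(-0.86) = -2.85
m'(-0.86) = -5.99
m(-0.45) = -6.76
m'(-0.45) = -15.14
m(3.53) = -2910009.72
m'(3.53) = -9567761.14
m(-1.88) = 1.35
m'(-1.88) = -4.02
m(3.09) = -679557.87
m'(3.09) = -2259092.75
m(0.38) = -66.17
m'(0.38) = -211.81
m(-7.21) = 51.69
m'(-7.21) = -14.60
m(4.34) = -40808731.76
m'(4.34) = -132030630.76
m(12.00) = -1086415648121194480.54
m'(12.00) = -3349794965867204477.62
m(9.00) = -100537216304151.12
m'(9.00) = -312799839814443.54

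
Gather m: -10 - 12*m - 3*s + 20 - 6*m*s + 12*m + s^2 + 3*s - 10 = -6*m*s + s^2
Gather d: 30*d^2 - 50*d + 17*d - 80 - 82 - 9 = 30*d^2 - 33*d - 171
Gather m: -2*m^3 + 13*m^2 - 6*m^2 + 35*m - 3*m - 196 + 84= -2*m^3 + 7*m^2 + 32*m - 112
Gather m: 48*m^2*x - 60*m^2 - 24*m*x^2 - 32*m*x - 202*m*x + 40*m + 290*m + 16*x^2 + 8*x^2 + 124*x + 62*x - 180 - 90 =m^2*(48*x - 60) + m*(-24*x^2 - 234*x + 330) + 24*x^2 + 186*x - 270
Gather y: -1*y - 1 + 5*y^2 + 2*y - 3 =5*y^2 + y - 4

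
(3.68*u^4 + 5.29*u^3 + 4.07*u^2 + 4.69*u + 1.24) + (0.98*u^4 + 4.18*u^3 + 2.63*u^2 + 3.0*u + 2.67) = 4.66*u^4 + 9.47*u^3 + 6.7*u^2 + 7.69*u + 3.91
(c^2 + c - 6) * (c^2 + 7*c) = c^4 + 8*c^3 + c^2 - 42*c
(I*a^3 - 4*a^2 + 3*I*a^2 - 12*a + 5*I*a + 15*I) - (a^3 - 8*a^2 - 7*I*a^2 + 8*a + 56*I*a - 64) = -a^3 + I*a^3 + 4*a^2 + 10*I*a^2 - 20*a - 51*I*a + 64 + 15*I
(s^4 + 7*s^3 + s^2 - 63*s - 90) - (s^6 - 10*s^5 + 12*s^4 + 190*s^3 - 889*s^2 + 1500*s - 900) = -s^6 + 10*s^5 - 11*s^4 - 183*s^3 + 890*s^2 - 1563*s + 810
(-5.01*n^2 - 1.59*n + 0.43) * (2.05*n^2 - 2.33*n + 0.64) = -10.2705*n^4 + 8.4138*n^3 + 1.3798*n^2 - 2.0195*n + 0.2752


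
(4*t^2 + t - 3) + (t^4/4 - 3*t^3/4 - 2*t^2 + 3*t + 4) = t^4/4 - 3*t^3/4 + 2*t^2 + 4*t + 1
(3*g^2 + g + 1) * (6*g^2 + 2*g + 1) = 18*g^4 + 12*g^3 + 11*g^2 + 3*g + 1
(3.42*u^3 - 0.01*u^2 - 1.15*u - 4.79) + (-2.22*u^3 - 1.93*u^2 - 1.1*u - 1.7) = 1.2*u^3 - 1.94*u^2 - 2.25*u - 6.49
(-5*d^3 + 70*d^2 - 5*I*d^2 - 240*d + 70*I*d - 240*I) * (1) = -5*d^3 + 70*d^2 - 5*I*d^2 - 240*d + 70*I*d - 240*I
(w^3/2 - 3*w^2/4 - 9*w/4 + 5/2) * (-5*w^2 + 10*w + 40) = -5*w^5/2 + 35*w^4/4 + 95*w^3/4 - 65*w^2 - 65*w + 100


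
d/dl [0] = 0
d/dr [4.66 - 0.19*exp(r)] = -0.19*exp(r)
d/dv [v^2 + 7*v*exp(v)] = 7*v*exp(v) + 2*v + 7*exp(v)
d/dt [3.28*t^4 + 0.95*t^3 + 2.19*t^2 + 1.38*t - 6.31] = 13.12*t^3 + 2.85*t^2 + 4.38*t + 1.38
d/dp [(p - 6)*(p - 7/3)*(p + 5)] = 3*p^2 - 20*p/3 - 83/3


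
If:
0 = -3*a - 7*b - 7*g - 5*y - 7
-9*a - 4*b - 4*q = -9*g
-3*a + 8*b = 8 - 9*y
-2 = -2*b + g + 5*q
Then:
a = 413*y/759 - 944/759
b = 135/253 - 233*y/253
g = -47*y/1771 - 1772/1771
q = 24/1771 - 643*y/1771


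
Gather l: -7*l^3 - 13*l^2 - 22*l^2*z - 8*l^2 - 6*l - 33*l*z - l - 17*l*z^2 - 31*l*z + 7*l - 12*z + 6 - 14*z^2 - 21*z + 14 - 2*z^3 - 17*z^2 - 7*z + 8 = -7*l^3 + l^2*(-22*z - 21) + l*(-17*z^2 - 64*z) - 2*z^3 - 31*z^2 - 40*z + 28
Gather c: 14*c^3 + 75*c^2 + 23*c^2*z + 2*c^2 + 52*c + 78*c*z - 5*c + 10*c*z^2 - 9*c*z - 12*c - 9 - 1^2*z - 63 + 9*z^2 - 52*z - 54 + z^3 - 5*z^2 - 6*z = 14*c^3 + c^2*(23*z + 77) + c*(10*z^2 + 69*z + 35) + z^3 + 4*z^2 - 59*z - 126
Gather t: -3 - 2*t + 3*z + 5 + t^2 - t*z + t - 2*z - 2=t^2 + t*(-z - 1) + z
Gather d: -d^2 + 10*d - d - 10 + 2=-d^2 + 9*d - 8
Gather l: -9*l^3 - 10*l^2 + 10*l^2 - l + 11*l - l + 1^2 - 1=-9*l^3 + 9*l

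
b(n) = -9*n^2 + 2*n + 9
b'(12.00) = -214.00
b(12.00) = -1263.00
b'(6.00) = -106.00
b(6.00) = -303.00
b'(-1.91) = 36.38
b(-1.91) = -27.65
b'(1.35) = -22.30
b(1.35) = -4.70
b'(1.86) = -31.48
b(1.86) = -18.42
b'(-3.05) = 56.90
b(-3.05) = -80.82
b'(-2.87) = 53.66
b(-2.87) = -70.87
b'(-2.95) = 55.10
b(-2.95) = -75.22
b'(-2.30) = 43.40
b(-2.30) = -43.21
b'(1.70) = -28.60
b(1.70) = -13.61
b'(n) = 2 - 18*n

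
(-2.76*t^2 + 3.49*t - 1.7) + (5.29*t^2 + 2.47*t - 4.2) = 2.53*t^2 + 5.96*t - 5.9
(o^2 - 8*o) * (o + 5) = o^3 - 3*o^2 - 40*o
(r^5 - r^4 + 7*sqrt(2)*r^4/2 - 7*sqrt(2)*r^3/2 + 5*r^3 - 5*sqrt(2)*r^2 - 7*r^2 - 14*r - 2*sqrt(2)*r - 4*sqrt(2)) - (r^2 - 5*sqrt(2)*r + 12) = r^5 - r^4 + 7*sqrt(2)*r^4/2 - 7*sqrt(2)*r^3/2 + 5*r^3 - 8*r^2 - 5*sqrt(2)*r^2 - 14*r + 3*sqrt(2)*r - 12 - 4*sqrt(2)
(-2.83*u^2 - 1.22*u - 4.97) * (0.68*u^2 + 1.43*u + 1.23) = -1.9244*u^4 - 4.8765*u^3 - 8.6051*u^2 - 8.6077*u - 6.1131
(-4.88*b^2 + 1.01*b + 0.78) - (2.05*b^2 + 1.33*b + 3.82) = -6.93*b^2 - 0.32*b - 3.04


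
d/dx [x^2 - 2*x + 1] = 2*x - 2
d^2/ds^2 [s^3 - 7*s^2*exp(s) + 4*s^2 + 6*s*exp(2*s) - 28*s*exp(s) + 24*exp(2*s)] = -7*s^2*exp(s) + 24*s*exp(2*s) - 56*s*exp(s) + 6*s + 120*exp(2*s) - 70*exp(s) + 8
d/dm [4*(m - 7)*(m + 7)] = 8*m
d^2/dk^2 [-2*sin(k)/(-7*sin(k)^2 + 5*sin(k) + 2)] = 2*(-49*sin(k)^4 - 84*sin(k)^3 - 70*sin(k)^2 - 60*sin(k) + 20)/((sin(k) - 1)^2*(7*sin(k) + 2)^3)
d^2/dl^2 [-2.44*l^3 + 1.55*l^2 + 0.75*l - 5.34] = 3.1 - 14.64*l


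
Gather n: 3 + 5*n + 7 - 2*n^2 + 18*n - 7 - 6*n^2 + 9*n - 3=-8*n^2 + 32*n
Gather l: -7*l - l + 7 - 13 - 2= -8*l - 8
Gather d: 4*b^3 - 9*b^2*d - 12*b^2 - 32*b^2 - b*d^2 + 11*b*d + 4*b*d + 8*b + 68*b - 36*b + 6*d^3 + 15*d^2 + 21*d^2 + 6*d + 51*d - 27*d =4*b^3 - 44*b^2 + 40*b + 6*d^3 + d^2*(36 - b) + d*(-9*b^2 + 15*b + 30)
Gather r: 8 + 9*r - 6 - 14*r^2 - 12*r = -14*r^2 - 3*r + 2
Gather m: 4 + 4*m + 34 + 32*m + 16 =36*m + 54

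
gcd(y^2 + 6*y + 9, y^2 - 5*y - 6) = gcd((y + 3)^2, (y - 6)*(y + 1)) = 1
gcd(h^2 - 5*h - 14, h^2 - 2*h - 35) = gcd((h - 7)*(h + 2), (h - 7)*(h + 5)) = h - 7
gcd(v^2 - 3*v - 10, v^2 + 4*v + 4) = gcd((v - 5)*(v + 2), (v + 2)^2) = v + 2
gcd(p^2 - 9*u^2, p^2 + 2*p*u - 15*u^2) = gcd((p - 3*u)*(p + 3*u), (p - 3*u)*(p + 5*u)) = p - 3*u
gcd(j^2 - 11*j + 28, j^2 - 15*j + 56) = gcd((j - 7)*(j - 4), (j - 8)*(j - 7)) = j - 7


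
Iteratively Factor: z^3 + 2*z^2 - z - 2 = (z + 1)*(z^2 + z - 2) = (z - 1)*(z + 1)*(z + 2)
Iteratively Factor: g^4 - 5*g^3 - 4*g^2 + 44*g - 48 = (g + 3)*(g^3 - 8*g^2 + 20*g - 16) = (g - 2)*(g + 3)*(g^2 - 6*g + 8) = (g - 4)*(g - 2)*(g + 3)*(g - 2)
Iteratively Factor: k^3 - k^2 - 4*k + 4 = (k - 1)*(k^2 - 4) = (k - 2)*(k - 1)*(k + 2)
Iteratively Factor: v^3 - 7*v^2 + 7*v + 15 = (v + 1)*(v^2 - 8*v + 15) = (v - 3)*(v + 1)*(v - 5)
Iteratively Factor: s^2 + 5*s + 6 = (s + 2)*(s + 3)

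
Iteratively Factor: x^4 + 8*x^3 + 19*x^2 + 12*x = (x + 1)*(x^3 + 7*x^2 + 12*x) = x*(x + 1)*(x^2 + 7*x + 12) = x*(x + 1)*(x + 3)*(x + 4)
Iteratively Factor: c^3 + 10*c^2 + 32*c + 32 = (c + 2)*(c^2 + 8*c + 16) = (c + 2)*(c + 4)*(c + 4)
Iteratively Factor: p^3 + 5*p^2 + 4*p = (p + 4)*(p^2 + p) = p*(p + 4)*(p + 1)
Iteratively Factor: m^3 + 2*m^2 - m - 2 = (m + 1)*(m^2 + m - 2) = (m + 1)*(m + 2)*(m - 1)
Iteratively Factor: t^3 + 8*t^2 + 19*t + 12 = (t + 3)*(t^2 + 5*t + 4) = (t + 3)*(t + 4)*(t + 1)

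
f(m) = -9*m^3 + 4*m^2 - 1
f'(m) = -27*m^2 + 8*m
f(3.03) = -214.64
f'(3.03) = -223.64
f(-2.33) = 134.56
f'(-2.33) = -165.22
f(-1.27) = 23.89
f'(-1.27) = -53.71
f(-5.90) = 1986.65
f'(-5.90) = -987.07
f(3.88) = -466.48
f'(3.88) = -375.43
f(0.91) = -4.47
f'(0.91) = -15.08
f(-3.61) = 474.54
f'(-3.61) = -380.75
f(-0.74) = 4.84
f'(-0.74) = -20.71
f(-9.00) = 6884.00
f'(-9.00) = -2259.00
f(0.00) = -1.00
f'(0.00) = 0.00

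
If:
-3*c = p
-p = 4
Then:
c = 4/3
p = -4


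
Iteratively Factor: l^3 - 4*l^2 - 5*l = (l - 5)*(l^2 + l) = (l - 5)*(l + 1)*(l)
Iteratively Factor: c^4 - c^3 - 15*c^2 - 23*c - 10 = (c + 1)*(c^3 - 2*c^2 - 13*c - 10) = (c - 5)*(c + 1)*(c^2 + 3*c + 2) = (c - 5)*(c + 1)^2*(c + 2)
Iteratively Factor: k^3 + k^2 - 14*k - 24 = (k + 2)*(k^2 - k - 12) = (k + 2)*(k + 3)*(k - 4)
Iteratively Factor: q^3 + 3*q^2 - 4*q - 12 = (q + 2)*(q^2 + q - 6) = (q - 2)*(q + 2)*(q + 3)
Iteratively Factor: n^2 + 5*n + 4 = (n + 1)*(n + 4)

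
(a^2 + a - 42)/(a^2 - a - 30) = (a + 7)/(a + 5)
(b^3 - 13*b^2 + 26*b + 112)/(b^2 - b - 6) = (b^2 - 15*b + 56)/(b - 3)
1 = 1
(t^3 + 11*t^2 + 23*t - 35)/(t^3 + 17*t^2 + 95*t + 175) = (t - 1)/(t + 5)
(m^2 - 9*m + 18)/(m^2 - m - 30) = (m - 3)/(m + 5)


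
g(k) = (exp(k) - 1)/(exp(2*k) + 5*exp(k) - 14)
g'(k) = (exp(k) - 1)*(-2*exp(2*k) - 5*exp(k))/(exp(2*k) + 5*exp(k) - 14)^2 + exp(k)/(exp(2*k) + 5*exp(k) - 14)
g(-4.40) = 0.07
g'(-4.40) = -0.00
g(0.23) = -0.04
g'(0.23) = -0.27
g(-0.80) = 0.05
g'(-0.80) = -0.03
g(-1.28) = 0.06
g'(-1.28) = -0.02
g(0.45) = -0.15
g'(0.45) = -0.95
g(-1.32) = 0.06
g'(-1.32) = -0.01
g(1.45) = 0.13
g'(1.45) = -0.12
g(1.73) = 0.10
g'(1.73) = -0.08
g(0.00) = 0.00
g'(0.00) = -0.12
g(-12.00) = 0.07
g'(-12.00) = 0.00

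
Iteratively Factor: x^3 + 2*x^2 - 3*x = (x + 3)*(x^2 - x) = (x - 1)*(x + 3)*(x)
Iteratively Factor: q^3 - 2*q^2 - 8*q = (q + 2)*(q^2 - 4*q) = (q - 4)*(q + 2)*(q)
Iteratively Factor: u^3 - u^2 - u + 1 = (u - 1)*(u^2 - 1) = (u - 1)*(u + 1)*(u - 1)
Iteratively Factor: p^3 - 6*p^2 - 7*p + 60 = (p + 3)*(p^2 - 9*p + 20) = (p - 5)*(p + 3)*(p - 4)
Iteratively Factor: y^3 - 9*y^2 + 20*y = (y)*(y^2 - 9*y + 20) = y*(y - 4)*(y - 5)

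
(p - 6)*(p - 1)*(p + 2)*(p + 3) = p^4 - 2*p^3 - 23*p^2 - 12*p + 36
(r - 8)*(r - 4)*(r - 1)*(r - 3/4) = r^4 - 55*r^3/4 + 215*r^2/4 - 65*r + 24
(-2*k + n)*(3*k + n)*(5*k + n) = -30*k^3 - k^2*n + 6*k*n^2 + n^3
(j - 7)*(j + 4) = j^2 - 3*j - 28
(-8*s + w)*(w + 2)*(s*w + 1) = -8*s^2*w^2 - 16*s^2*w + s*w^3 + 2*s*w^2 - 8*s*w - 16*s + w^2 + 2*w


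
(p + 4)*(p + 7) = p^2 + 11*p + 28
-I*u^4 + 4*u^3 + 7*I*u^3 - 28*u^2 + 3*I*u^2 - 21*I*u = u*(u - 7)*(u + 3*I)*(-I*u + 1)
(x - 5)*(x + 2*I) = x^2 - 5*x + 2*I*x - 10*I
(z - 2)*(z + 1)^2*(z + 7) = z^4 + 7*z^3 - 3*z^2 - 23*z - 14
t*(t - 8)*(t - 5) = t^3 - 13*t^2 + 40*t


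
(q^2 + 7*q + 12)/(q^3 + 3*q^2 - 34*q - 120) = (q + 3)/(q^2 - q - 30)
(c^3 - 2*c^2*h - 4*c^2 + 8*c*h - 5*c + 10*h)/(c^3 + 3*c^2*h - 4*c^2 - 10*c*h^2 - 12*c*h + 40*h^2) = (c^2 - 4*c - 5)/(c^2 + 5*c*h - 4*c - 20*h)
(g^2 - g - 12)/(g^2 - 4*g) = (g + 3)/g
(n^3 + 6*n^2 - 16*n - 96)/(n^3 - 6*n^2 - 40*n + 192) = (n + 4)/(n - 8)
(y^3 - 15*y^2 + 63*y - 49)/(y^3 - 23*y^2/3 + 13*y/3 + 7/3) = 3*(y - 7)/(3*y + 1)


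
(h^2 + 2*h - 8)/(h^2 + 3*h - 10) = (h + 4)/(h + 5)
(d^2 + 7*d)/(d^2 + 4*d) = (d + 7)/(d + 4)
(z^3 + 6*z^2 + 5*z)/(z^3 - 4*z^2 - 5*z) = (z + 5)/(z - 5)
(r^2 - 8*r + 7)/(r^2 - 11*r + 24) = (r^2 - 8*r + 7)/(r^2 - 11*r + 24)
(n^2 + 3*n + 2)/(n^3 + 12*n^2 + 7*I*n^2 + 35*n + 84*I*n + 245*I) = (n^2 + 3*n + 2)/(n^3 + n^2*(12 + 7*I) + n*(35 + 84*I) + 245*I)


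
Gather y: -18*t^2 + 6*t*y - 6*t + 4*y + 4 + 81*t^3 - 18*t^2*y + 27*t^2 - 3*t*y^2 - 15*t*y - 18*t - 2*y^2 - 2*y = 81*t^3 + 9*t^2 - 24*t + y^2*(-3*t - 2) + y*(-18*t^2 - 9*t + 2) + 4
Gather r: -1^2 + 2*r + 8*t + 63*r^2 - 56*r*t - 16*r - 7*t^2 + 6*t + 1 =63*r^2 + r*(-56*t - 14) - 7*t^2 + 14*t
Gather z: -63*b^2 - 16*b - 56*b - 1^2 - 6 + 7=-63*b^2 - 72*b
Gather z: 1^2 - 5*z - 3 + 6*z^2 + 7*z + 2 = 6*z^2 + 2*z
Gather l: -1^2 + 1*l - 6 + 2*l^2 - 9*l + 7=2*l^2 - 8*l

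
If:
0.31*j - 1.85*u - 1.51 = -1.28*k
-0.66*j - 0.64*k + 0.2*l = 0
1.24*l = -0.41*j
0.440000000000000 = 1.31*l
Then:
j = -1.02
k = 1.15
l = 0.34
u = -0.19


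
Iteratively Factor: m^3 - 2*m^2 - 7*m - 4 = (m + 1)*(m^2 - 3*m - 4) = (m - 4)*(m + 1)*(m + 1)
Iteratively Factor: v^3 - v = (v)*(v^2 - 1) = v*(v + 1)*(v - 1)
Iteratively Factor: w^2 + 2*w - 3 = (w + 3)*(w - 1)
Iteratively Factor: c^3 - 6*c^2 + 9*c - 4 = (c - 1)*(c^2 - 5*c + 4) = (c - 4)*(c - 1)*(c - 1)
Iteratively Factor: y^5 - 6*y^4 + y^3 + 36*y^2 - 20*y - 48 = (y - 3)*(y^4 - 3*y^3 - 8*y^2 + 12*y + 16) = (y - 3)*(y + 1)*(y^3 - 4*y^2 - 4*y + 16) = (y - 3)*(y - 2)*(y + 1)*(y^2 - 2*y - 8) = (y - 4)*(y - 3)*(y - 2)*(y + 1)*(y + 2)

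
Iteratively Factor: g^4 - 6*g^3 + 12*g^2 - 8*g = (g - 2)*(g^3 - 4*g^2 + 4*g) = g*(g - 2)*(g^2 - 4*g + 4) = g*(g - 2)^2*(g - 2)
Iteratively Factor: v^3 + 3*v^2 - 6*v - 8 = (v + 4)*(v^2 - v - 2) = (v - 2)*(v + 4)*(v + 1)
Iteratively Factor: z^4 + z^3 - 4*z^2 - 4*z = (z + 2)*(z^3 - z^2 - 2*z) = (z - 2)*(z + 2)*(z^2 + z) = (z - 2)*(z + 1)*(z + 2)*(z)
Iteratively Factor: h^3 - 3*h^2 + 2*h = (h)*(h^2 - 3*h + 2) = h*(h - 2)*(h - 1)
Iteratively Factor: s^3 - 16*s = (s - 4)*(s^2 + 4*s) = s*(s - 4)*(s + 4)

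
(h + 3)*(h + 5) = h^2 + 8*h + 15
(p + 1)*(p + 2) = p^2 + 3*p + 2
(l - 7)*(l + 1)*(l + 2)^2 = l^4 - 2*l^3 - 27*l^2 - 52*l - 28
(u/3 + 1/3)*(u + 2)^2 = u^3/3 + 5*u^2/3 + 8*u/3 + 4/3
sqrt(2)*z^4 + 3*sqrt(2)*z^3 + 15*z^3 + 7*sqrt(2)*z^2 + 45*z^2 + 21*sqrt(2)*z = z*(z + 3)*(z + 7*sqrt(2))*(sqrt(2)*z + 1)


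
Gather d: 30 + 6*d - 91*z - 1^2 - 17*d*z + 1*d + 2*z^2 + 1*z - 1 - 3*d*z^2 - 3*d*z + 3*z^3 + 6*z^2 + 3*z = d*(-3*z^2 - 20*z + 7) + 3*z^3 + 8*z^2 - 87*z + 28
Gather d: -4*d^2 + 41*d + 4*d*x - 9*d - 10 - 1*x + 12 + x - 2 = -4*d^2 + d*(4*x + 32)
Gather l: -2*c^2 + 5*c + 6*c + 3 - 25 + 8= -2*c^2 + 11*c - 14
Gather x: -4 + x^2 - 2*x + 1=x^2 - 2*x - 3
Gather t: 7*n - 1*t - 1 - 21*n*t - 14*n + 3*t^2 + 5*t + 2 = -7*n + 3*t^2 + t*(4 - 21*n) + 1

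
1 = 1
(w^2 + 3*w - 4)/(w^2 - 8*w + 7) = (w + 4)/(w - 7)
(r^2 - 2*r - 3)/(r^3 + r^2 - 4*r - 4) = (r - 3)/(r^2 - 4)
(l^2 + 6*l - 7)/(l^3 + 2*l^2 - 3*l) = (l + 7)/(l*(l + 3))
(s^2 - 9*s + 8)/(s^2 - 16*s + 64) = (s - 1)/(s - 8)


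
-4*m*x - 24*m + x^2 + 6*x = (-4*m + x)*(x + 6)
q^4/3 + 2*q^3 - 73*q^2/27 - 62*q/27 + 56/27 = (q/3 + 1/3)*(q - 4/3)*(q - 2/3)*(q + 7)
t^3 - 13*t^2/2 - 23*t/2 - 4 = (t - 8)*(t + 1/2)*(t + 1)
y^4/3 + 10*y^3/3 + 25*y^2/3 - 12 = (y/3 + 1)*(y - 1)*(y + 2)*(y + 6)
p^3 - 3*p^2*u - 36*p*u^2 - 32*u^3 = (p - 8*u)*(p + u)*(p + 4*u)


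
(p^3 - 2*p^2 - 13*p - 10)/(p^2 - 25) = (p^2 + 3*p + 2)/(p + 5)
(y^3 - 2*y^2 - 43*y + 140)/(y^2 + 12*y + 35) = (y^2 - 9*y + 20)/(y + 5)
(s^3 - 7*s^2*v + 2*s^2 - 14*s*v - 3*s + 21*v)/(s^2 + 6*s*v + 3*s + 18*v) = (s^2 - 7*s*v - s + 7*v)/(s + 6*v)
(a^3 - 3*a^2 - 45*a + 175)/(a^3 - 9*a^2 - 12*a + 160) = (a^2 + 2*a - 35)/(a^2 - 4*a - 32)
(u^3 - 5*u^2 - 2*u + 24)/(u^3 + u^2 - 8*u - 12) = (u - 4)/(u + 2)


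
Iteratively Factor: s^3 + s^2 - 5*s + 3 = (s - 1)*(s^2 + 2*s - 3) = (s - 1)*(s + 3)*(s - 1)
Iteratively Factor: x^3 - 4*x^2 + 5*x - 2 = (x - 1)*(x^2 - 3*x + 2) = (x - 2)*(x - 1)*(x - 1)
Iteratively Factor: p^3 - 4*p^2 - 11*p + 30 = (p - 5)*(p^2 + p - 6) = (p - 5)*(p + 3)*(p - 2)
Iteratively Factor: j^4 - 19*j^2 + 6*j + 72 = (j - 3)*(j^3 + 3*j^2 - 10*j - 24) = (j - 3)*(j + 2)*(j^2 + j - 12) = (j - 3)^2*(j + 2)*(j + 4)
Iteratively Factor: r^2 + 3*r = (r)*(r + 3)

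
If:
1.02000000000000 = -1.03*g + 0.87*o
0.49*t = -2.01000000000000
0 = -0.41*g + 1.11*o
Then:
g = -1.44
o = -0.53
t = -4.10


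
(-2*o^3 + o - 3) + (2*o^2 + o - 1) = -2*o^3 + 2*o^2 + 2*o - 4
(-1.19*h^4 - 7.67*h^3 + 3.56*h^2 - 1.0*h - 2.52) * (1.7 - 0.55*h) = 0.6545*h^5 + 2.1955*h^4 - 14.997*h^3 + 6.602*h^2 - 0.314*h - 4.284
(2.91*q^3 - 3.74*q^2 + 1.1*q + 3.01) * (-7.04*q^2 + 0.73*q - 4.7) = -20.4864*q^5 + 28.4539*q^4 - 24.1512*q^3 - 2.8094*q^2 - 2.9727*q - 14.147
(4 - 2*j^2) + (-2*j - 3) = -2*j^2 - 2*j + 1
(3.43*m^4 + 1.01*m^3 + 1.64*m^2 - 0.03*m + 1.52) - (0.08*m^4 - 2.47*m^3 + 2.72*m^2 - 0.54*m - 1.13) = 3.35*m^4 + 3.48*m^3 - 1.08*m^2 + 0.51*m + 2.65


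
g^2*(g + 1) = g^3 + g^2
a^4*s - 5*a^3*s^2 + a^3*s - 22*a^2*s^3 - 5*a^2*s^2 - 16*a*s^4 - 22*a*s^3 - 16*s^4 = (a - 8*s)*(a + s)*(a + 2*s)*(a*s + s)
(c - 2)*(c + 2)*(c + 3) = c^3 + 3*c^2 - 4*c - 12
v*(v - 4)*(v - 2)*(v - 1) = v^4 - 7*v^3 + 14*v^2 - 8*v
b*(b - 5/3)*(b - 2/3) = b^3 - 7*b^2/3 + 10*b/9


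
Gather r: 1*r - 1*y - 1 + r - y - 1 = 2*r - 2*y - 2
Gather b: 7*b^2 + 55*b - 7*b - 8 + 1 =7*b^2 + 48*b - 7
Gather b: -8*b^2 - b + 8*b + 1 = -8*b^2 + 7*b + 1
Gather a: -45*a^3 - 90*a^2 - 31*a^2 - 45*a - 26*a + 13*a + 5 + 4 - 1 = -45*a^3 - 121*a^2 - 58*a + 8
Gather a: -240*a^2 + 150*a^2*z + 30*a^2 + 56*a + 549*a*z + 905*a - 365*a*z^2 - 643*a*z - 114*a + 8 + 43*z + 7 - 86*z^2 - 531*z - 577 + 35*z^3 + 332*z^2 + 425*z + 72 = a^2*(150*z - 210) + a*(-365*z^2 - 94*z + 847) + 35*z^3 + 246*z^2 - 63*z - 490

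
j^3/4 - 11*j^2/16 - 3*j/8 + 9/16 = (j/4 + 1/4)*(j - 3)*(j - 3/4)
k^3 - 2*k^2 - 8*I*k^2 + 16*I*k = k*(k - 2)*(k - 8*I)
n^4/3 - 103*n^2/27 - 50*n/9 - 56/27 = (n/3 + 1/3)*(n - 4)*(n + 2/3)*(n + 7/3)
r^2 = r^2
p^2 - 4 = (p - 2)*(p + 2)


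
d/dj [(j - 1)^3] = 3*(j - 1)^2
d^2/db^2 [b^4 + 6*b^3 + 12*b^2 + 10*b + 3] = 12*b^2 + 36*b + 24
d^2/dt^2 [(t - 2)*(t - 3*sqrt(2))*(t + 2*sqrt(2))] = 6*t - 4 - 2*sqrt(2)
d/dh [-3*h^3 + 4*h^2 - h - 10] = -9*h^2 + 8*h - 1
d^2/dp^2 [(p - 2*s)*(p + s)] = 2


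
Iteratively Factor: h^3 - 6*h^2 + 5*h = (h - 5)*(h^2 - h) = h*(h - 5)*(h - 1)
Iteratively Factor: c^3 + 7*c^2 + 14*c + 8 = (c + 4)*(c^2 + 3*c + 2) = (c + 2)*(c + 4)*(c + 1)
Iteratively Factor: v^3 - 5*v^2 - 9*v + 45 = (v - 3)*(v^2 - 2*v - 15) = (v - 5)*(v - 3)*(v + 3)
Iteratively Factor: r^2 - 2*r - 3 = (r - 3)*(r + 1)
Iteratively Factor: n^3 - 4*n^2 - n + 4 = (n + 1)*(n^2 - 5*n + 4) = (n - 4)*(n + 1)*(n - 1)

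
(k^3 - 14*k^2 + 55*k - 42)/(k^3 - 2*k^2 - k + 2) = (k^2 - 13*k + 42)/(k^2 - k - 2)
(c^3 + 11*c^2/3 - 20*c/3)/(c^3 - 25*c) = (c - 4/3)/(c - 5)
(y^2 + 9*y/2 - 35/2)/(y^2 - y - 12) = (-y^2 - 9*y/2 + 35/2)/(-y^2 + y + 12)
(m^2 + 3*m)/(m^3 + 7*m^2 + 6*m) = (m + 3)/(m^2 + 7*m + 6)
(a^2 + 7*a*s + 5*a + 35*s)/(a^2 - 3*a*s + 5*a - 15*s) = (-a - 7*s)/(-a + 3*s)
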